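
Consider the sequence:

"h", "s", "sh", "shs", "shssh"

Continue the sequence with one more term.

This is a Fibonacci-style word recurrence s(k) = s(k−1)·s(k−2): e.g. s·h = sh.
The next term joins shssh and shs.

shsshshs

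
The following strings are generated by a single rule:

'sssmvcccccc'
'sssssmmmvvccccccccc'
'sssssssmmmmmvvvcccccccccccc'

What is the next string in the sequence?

Term n consists of 2n+1 s's, followed by 2n-1 m's, followed by n v's, followed by 3n+3 c's (n = 1, 2, …).
Setting n = 4 gives 9, 7, 4, 15 characters in each block.

sssssssssmmmmmmmvvvvccccccccccccccc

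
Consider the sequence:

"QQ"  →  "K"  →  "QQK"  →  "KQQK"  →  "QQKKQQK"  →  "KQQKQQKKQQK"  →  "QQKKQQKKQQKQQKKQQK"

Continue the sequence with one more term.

From term 3 onward, concatenate the second-to-last term with the last: QQ·K = QQK, K·QQK = KQQK, …
So term 8 is KQQKQQKKQQK·QQKKQQKKQQKQQKKQQK.

KQQKQQKKQQKQQKKQQKKQQKQQKKQQK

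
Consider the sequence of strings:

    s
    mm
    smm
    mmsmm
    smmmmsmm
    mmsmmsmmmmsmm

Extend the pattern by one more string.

This is a Fibonacci-style word recurrence s(k) = s(k−2)·s(k−1): e.g. s·mm = smm.
So term 7 is smmmmsmm·mmsmmsmmmmsmm.

smmmmsmmmmsmmsmmmmsmm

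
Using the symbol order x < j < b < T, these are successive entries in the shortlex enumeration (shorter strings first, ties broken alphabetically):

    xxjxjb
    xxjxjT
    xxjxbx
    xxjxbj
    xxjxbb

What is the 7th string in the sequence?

xxjxTx

Stepping forward 2 times from xxjxbb: xxjxbb → xxjxbT, then the target.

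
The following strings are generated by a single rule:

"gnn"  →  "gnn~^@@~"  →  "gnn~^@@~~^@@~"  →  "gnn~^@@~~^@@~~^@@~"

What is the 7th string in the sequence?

gnn~^@@~~^@@~~^@@~~^@@~~^@@~~^@@~

Each term is the previous one with ~^@@~ appended.
From gnn~^@@~~^@@~~^@@~, 3 further steps: gnn~^@@~~^@@~~^@@~ → gnn~^@@~~^@@~~^@@~~^@@~ → gnn~^@@~~^@@~~^@@~~^@@~~^@@~ → (answer).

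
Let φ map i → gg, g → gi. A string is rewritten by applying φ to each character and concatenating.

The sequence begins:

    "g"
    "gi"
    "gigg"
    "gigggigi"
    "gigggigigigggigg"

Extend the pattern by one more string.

Rewriting the 16 symbols of gigggigigigggigg one by one yields gi gg gi gi gi gg gi gg gi gg gi gi gi gg gi gi; concatenated:

gigggigigigggigggigggigigigggigi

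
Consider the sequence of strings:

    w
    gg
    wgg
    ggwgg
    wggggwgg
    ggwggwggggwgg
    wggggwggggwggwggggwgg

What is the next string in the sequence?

This is a Fibonacci-style word recurrence s(k) = s(k−2)·s(k−1): e.g. w·gg = wgg.
So term 8 is ggwggwggggwgg·wggggwggggwggwggggwgg.

ggwggwggggwggwggggwggggwggwggggwgg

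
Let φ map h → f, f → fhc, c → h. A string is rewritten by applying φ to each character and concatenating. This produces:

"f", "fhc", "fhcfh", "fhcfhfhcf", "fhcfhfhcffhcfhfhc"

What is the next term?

fhcfhfhcffhcfhfhcfhcfhfhcffhcfh

Applying the rule to each of the 17 symbols of fhcfhfhcffhcfhfhc gives the pieces fhc f h fhc f fhc f h fhc fhc f h fhc f fhc f h, which concatenate to the answer.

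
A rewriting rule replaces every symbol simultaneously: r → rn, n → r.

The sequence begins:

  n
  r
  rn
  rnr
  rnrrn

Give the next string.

rnrrnrnr

Rewriting each symbol of rnrrn: r→rn, n→r, r→rn, r→rn, n→r, which concatenates to rn r rn rn r.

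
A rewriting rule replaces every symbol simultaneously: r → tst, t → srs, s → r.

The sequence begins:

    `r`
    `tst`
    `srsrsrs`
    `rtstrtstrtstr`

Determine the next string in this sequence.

tstsrsrsrststsrsrsrststsrsrsrstst

Applying the rule to each of the 13 symbols of rtstrtstrtstr gives the pieces tst srs r srs tst srs r srs tst srs r srs tst, which concatenate to the answer.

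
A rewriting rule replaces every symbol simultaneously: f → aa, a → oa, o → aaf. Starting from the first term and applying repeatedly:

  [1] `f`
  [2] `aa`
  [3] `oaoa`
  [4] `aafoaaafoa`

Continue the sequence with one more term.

Expanding aafoaaafoa: a→oa, a→oa, f→aa, o→aaf, a→oa, a→oa, a→oa, f→aa, o→aaf, a→oa. Concatenated: oa oa aa aaf oa oa oa aa aaf oa.

oaoaaaaafoaoaoaaaaafoa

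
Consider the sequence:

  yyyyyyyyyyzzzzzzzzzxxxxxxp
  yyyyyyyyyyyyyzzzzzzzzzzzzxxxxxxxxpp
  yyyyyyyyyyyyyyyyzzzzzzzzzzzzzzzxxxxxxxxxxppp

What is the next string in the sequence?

yyyyyyyyyyyyyyyyyyyzzzzzzzzzzzzzzzzzzxxxxxxxxxxxxpppp

The n-th term is 3n+1 y's then 3n z's then 2n x's then n-2 p's, where the shown terms are n = 3, 4, 5.
At n = 6 the blocks have lengths 19, 18, 12, 4.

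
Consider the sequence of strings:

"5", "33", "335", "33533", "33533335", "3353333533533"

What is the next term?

335333353353333533335

From term 3 onward, concatenate the last term with the second-to-last: 33·5 = 335, 335·33 = 33533, …
Continuing: 3353333533533 · 33533335 gives term 7.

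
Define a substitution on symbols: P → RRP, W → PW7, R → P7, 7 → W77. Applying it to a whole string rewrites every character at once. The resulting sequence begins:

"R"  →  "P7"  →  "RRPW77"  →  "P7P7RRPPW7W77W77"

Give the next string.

Replace each of the 16 characters of P7P7RRPPW7W77W77 in place — RRP W77 RRP W77 P7 P7 RRP RRP PW7 W77 PW7 W77 W77 PW7 W77 W77 — and concatenate.

RRPW77RRPW77P7P7RRPRRPPW7W77PW7W77W77PW7W77W77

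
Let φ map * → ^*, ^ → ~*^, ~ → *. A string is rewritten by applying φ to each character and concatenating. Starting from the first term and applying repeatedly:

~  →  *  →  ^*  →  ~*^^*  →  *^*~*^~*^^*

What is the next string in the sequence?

^*~*^^**^*~*^*^*~*^~*^^*

Expanding *^*~*^~*^^*: *→^*, ^→~*^, *→^*, ~→*, *→^*, ^→~*^, ~→*, *→^*, ^→~*^, ^→~*^, *→^*. Concatenated: ^* ~*^ ^* * ^* ~*^ * ^* ~*^ ~*^ ^*.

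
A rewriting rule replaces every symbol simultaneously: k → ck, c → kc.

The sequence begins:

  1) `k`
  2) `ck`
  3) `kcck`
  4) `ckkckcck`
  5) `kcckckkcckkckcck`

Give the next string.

Rewriting the 16 symbols of kcckckkcckkckcck one by one yields ck kc kc ck kc ck ck kc kc ck ck kc ck kc kc ck; concatenated:

ckkckcckkcckckkckcckckkcckkckcck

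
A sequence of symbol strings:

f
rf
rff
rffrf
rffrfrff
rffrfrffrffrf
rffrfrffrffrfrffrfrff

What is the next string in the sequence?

From term 3 onward, concatenate the last term with the second-to-last: rf·f = rff, rff·rf = rffrf, …
Continuing: rffrfrffrffrfrffrfrff · rffrfrffrffrf gives term 8.

rffrfrffrffrfrffrfrffrffrfrffrffrf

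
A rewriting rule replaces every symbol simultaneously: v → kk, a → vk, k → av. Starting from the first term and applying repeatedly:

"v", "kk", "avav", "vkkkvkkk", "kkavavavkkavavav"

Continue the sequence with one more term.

avavvkkkvkkkvkkkavavvkkkvkkkvkkk

Replace each of the 16 characters of kkavavavkkavavav in place — av av vk kk vk kk vk kk av av vk kk vk kk vk kk — and concatenate.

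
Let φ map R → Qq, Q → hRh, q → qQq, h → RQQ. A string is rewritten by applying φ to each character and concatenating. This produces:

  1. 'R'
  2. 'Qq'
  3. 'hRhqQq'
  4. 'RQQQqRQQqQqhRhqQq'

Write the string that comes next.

QqhRhhRhhRhqQqQqhRhhRhqQqhRhqQqRQQQqRQQqQqhRhqQq

Replace each of the 17 characters of RQQQqRQQqQqhRhqQq in place — Qq hRh hRh hRh qQq Qq hRh hRh qQq hRh qQq RQQ Qq RQQ qQq hRh qQq — and concatenate.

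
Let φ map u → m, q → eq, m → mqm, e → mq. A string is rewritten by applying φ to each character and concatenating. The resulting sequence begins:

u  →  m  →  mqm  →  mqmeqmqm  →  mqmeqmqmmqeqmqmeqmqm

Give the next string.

mqmeqmqmmqeqmqmeqmqmmqmeqmqeqmqmeqmqmmqeqmqmeqmqm

Replace each of the 20 characters of mqmeqmqmmqeqmqmeqmqm in place — mqm eq mqm mq eq mqm eq mqm mqm eq mq eq mqm eq mqm mq eq mqm eq mqm — and concatenate.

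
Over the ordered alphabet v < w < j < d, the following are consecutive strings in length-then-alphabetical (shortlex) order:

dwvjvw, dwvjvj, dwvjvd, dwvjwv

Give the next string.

Treat dwvjwv as a base-4 numeral over the given alphabet and add one, carrying through any trailing d's.

dwvjww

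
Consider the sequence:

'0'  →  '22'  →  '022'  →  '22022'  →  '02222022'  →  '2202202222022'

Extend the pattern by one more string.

022220222202202222022

This is a Fibonacci-style word recurrence s(k) = s(k−2)·s(k−1): e.g. 0·22 = 022.
The next term joins 02222022 and 2202202222022.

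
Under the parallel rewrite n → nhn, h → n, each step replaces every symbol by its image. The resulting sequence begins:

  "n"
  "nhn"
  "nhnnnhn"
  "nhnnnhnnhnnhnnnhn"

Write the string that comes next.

nhnnnhnnhnnhnnnhnnhnnnhnnhnnnhnnhnnhnnnhn

Applying the rule to each of the 17 symbols of nhnnnhnnhnnhnnnhn gives the pieces nhn n nhn nhn nhn n nhn nhn n nhn nhn n nhn nhn nhn n nhn, which concatenate to the answer.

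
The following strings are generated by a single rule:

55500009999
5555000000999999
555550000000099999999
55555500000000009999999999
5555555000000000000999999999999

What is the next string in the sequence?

555555550000000000000099999999999999

Reading off run lengths: 5 runs 3, 4, 5, 6, 7; 0 runs 4, 6, 8, 10, 12; 9 runs 4, 6, 8, 10, 12 — each is linear in n, where the shown terms are n = 2, 3, 4, 5, 6.
At n = 7 the blocks have lengths 8, 14, 14.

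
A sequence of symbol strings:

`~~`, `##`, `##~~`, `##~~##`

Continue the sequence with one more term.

From term 3 onward, concatenate the last term with the second-to-last: ##·~~ = ##~~, ##~~·## = ##~~##, …
So term 5 is ##~~##·##~~.

##~~####~~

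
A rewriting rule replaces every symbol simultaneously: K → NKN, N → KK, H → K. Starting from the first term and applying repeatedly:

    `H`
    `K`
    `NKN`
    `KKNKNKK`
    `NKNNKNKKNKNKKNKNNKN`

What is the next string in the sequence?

Rewriting the 19 symbols of NKNNKNKKNKNKKNKNNKN one by one yields KK NKN KK KK NKN KK NKN NKN KK NKN KK NKN NKN KK NKN KK KK NKN KK; concatenated:

KKNKNKKKKNKNKKNKNNKNKKNKNKKNKNNKNKKNKNKKKKNKNKK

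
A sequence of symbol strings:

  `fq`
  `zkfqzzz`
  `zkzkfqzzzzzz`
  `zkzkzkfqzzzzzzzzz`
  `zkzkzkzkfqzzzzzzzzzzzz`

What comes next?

Every step adds zk to the front and zzz to the end of the previous string.
Applying this once more to zkzkzkzkfqzzzzzzzzzzzz:

zkzkzkzkzkfqzzzzzzzzzzzzzzz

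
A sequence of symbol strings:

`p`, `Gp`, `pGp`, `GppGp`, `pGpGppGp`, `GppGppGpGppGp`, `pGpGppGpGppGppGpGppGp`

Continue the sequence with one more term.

Each term (from the third on) is the two preceding terms concatenated in order: term 3 = p·Gp = pGp.
Continuing: GppGppGpGppGp · pGpGppGpGppGppGpGppGp gives term 8.

GppGppGpGppGppGpGppGpGppGppGpGppGp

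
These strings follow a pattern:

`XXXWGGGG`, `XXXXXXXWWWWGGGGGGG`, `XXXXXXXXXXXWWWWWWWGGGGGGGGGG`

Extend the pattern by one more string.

Term n consists of 4n-1 X's, followed by 3n-2 W's, followed by 3n+1 G's (n = 1, 2, …).
At n = 4 the blocks have lengths 15, 10, 13.

XXXXXXXXXXXXXXXWWWWWWWWWWGGGGGGGGGGGGG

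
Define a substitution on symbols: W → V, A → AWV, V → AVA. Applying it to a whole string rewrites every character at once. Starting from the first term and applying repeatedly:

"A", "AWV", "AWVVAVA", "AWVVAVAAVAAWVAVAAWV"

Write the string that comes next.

Rewriting the 19 symbols of AWVVAVAAVAAWVAVAAWV one by one yields AWV V AVA AVA AWV AVA AWV AWV AVA AWV AWV V AVA AWV AVA AWV AWV V AVA; concatenated:

AWVVAVAAVAAWVAVAAWVAWVAVAAWVAWVVAVAAWVAVAAWVAWVVAVA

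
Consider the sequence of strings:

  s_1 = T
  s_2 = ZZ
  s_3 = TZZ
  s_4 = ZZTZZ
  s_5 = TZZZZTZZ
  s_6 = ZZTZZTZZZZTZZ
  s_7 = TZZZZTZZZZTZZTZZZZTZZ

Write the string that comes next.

ZZTZZTZZZZTZZTZZZZTZZZZTZZTZZZZTZZ

From term 3 onward, concatenate the second-to-last term with the last: T·ZZ = TZZ, ZZ·TZZ = ZZTZZ, …
The next term joins ZZTZZTZZZZTZZ and TZZZZTZZZZTZZTZZZZTZZ.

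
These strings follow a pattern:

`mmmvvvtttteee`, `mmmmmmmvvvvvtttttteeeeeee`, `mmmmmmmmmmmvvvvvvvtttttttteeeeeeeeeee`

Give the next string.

Each string has the form m^{4n-1} v^{2n+1} t^{2n+2} e^{4n-1} (n = 1, 2, …).
Setting n = 4 gives 15, 9, 10, 15 characters in each block.

mmmmmmmmmmmmmmmvvvvvvvvvtttttttttteeeeeeeeeeeeeee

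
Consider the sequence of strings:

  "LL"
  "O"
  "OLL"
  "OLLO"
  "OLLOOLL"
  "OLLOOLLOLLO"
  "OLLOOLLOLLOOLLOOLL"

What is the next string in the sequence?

From term 3 onward, concatenate the last term with the second-to-last: O·LL = OLL, OLL·O = OLLO, …
So term 8 is OLLOOLLOLLOOLLOOLL·OLLOOLLOLLO.

OLLOOLLOLLOOLLOOLLOLLOOLLOLLO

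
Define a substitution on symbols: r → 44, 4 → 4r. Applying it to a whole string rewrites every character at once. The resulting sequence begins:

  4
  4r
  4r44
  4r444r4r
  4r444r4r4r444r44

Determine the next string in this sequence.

φ(4r444r4r4r444r44) expands symbol-by-symbol to 4r 44 4r 4r 4r 44 4r 44 4r 44 4r 4r 4r 44 4r 4r; joining the 16 pieces gives the next term.

4r444r4r4r444r444r444r4r4r444r4r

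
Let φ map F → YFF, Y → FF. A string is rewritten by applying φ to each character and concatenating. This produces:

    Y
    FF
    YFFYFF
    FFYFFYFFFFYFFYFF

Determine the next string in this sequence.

φ(FFYFFYFFFFYFFYFF) expands symbol-by-symbol to YFF YFF FF YFF YFF FF YFF YFF YFF YFF FF YFF YFF FF YFF YFF; joining the 16 pieces gives the next term.

YFFYFFFFYFFYFFFFYFFYFFYFFYFFFFYFFYFFFFYFFYFF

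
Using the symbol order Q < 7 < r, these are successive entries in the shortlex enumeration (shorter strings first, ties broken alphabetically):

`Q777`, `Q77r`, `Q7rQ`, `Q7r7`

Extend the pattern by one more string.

Find the rightmost character of Q7r7 below r, bump it to the next letter, and reset everything to its right to Q.

Q7rr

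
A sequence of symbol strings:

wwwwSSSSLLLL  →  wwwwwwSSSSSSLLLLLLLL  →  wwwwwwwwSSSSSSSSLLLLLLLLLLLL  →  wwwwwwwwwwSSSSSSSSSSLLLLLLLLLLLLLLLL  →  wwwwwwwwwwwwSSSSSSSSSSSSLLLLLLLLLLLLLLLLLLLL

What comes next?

wwwwwwwwwwwwwwSSSSSSSSSSSSSSLLLLLLLLLLLLLLLLLLLLLLLL

Term n consists of 2n+2 w's, followed by 2n+2 S's, followed by 4n L's (n = 1, 2, …).
At n = 6 the blocks have lengths 14, 14, 24.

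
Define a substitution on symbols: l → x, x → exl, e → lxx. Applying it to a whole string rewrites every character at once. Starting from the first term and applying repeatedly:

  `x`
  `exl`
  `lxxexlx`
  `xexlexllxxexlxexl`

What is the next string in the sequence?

Rewriting the 17 symbols of xexlexllxxexlxexl one by one yields exl lxx exl x lxx exl x x exl exl lxx exl x exl lxx exl x; concatenated:

exllxxexlxlxxexlxxexlexllxxexlxexllxxexlx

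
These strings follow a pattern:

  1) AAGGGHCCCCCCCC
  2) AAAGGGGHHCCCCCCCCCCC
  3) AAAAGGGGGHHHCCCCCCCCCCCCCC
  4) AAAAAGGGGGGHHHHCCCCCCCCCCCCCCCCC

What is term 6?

AAAAAAAGGGGGGGGHHHHHHCCCCCCCCCCCCCCCCCCCCCCC

The n-th term is n A's then n+1 G's then n-1 H's then 3n+2 C's, where the shown terms are n = 2, 3, 4, 5.
At n = 7 the blocks have lengths 7, 8, 6, 23.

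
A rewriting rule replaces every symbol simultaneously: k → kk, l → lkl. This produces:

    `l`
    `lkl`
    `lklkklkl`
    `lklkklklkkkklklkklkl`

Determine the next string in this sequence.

Rewriting the 20 symbols of lklkklklkkkklklkklkl one by one yields lkl kk lkl kk kk lkl kk lkl kk kk kk kk lkl kk lkl kk kk lkl kk lkl; concatenated:

lklkklklkkkklklkklklkkkkkkkklklkklklkkkklklkklkl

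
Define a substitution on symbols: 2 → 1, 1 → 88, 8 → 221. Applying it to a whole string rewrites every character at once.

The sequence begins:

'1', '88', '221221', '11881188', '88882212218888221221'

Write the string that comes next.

φ(88882212218888221221) expands symbol-by-symbol to 221 221 221 221 1 1 88 1 1 88 221 221 221 221 1 1 88 1 1 88; joining the 20 pieces gives the next term.

2212212212211188118822122122122111881188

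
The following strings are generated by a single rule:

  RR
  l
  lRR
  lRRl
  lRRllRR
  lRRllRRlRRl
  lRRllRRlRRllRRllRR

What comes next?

From term 3 onward, concatenate the last term with the second-to-last: l·RR = lRR, lRR·l = lRRl, …
The next term joins lRRllRRlRRllRRllRR and lRRllRRlRRl.

lRRllRRlRRllRRllRRlRRllRRlRRl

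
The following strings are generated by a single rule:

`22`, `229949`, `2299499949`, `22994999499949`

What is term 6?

2299499949994999499949

Each term is the previous one with 9949 appended.
From 22994999499949, 2 further steps: 22994999499949 → 229949994999499949 → (answer).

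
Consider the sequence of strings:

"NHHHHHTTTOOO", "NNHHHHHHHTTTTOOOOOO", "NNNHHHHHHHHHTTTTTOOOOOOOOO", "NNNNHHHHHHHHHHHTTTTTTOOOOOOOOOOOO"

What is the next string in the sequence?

NNNNNHHHHHHHHHHHHHTTTTTTTOOOOOOOOOOOOOOO

Each string has the form N^{n} H^{2n+3} T^{n+2} O^{3n} (n = 1, 2, …).
Setting n = 5 gives 5, 13, 7, 15 characters in each block.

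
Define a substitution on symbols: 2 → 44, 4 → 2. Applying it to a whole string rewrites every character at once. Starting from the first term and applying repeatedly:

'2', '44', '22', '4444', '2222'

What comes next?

Expanding 2222: 2→44, 2→44, 2→44, 2→44. Concatenated: 44 44 44 44.

44444444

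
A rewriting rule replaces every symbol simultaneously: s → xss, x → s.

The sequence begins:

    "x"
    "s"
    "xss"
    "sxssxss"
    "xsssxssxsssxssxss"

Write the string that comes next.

Applying the rule to each of the 17 symbols of xsssxssxsssxssxss gives the pieces s xss xss xss s xss xss s xss xss xss s xss xss s xss xss, which concatenate to the answer.

sxssxssxsssxssxsssxssxssxsssxssxsssxssxss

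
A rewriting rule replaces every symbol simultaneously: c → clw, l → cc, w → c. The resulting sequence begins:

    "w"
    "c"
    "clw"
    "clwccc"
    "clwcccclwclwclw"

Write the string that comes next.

clwcccclwclwclwclwcccclwcccclwccc

φ(clwcccclwclwclw) expands symbol-by-symbol to clw cc c clw clw clw clw cc c clw cc c clw cc c; joining the 15 pieces gives the next term.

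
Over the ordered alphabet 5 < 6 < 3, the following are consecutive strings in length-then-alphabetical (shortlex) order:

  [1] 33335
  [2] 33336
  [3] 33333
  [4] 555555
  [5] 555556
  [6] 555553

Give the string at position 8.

Stepping forward 2 times from 555553: 555553 → 555565, then the target.

555566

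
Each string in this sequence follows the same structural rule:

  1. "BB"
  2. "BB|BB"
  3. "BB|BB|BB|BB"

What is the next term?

Every step duplicates the string with '|' between the halves.
Doubling BB|BB|BB|BB with '|' between the halves:

BB|BB|BB|BB|BB|BB|BB|BB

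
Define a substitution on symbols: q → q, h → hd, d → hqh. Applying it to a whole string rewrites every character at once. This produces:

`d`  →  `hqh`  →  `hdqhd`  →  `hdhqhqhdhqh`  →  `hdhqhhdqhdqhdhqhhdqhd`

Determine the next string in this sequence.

Rewriting the 21 symbols of hdhqhhdqhdqhdhqhhdqhd one by one yields hd hqh hd q hd hd hqh q hd hqh q hd hqh hd q hd hd hqh q hd hqh; concatenated:

hdhqhhdqhdhdhqhqhdhqhqhdhqhhdqhdhdhqhqhdhqh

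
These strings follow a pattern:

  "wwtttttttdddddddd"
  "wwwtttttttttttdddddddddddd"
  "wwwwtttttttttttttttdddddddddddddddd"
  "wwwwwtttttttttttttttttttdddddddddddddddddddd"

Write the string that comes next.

wwwwwwtttttttttttttttttttttttdddddddddddddddddddddddd

Term n consists of n w's, followed by 4n-1 t's, followed by 4n d's, where the shown terms are n = 2, 3, 4, 5.
For the next term, n = 6, so the run lengths are 6, 23, 24.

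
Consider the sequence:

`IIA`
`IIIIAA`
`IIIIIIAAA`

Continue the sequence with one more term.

IIIIIIIIAAAA

The n-th term is 2n I's then n A's (n = 1, 2, …).
Setting n = 4 gives 8, 4 characters in each block.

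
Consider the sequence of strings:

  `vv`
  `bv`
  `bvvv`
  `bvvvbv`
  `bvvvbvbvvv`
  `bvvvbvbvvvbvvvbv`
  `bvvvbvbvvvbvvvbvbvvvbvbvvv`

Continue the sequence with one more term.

bvvvbvbvvvbvvvbvbvvvbvbvvvbvvvbvbvvvbvvvbv

Each term (from the third on) is the previous term followed by the one before it: term 3 = bv·vv = bvvv.
Continuing: bvvvbvbvvvbvvvbvbvvvbvbvvv · bvvvbvbvvvbvvvbv gives term 8.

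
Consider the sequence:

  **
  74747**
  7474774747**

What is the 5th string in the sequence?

74747747477474774747**

The strings grow by a fixed prefix 74747 each time.
From 7474774747**, 2 further steps: 7474774747** → 747477474774747** → (answer).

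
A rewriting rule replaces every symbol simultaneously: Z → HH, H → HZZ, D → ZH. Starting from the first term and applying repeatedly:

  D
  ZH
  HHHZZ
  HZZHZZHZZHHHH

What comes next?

φ(HZZHZZHZZHHHH) expands symbol-by-symbol to HZZ HH HH HZZ HH HH HZZ HH HH HZZ HZZ HZZ HZZ; joining the 13 pieces gives the next term.

HZZHHHHHZZHHHHHZZHHHHHZZHZZHZZHZZ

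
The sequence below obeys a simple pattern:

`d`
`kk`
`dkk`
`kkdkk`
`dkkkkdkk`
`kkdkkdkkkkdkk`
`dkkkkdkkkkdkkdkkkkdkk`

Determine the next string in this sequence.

From term 3 onward, concatenate the second-to-last term with the last: d·kk = dkk, kk·dkk = kkdkk, …
The next term joins kkdkkdkkkkdkk and dkkkkdkkkkdkkdkkkkdkk.

kkdkkdkkkkdkkdkkkkdkkkkdkkdkkkkdkk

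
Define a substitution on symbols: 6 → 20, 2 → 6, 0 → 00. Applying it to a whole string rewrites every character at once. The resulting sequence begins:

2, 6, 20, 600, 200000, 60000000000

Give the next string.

2000000000000000000000

Rewriting each symbol of 60000000000: 6→20, 0→00, 0→00, 0→00, 0→00, 0→00, 0→00, 0→00, 0→00, 0→00, 0→00, which concatenates to 20 00 00 00 00 00 00 00 00 00 00.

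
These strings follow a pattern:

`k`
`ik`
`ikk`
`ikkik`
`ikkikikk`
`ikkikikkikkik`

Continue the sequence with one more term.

ikkikikkikkikikkikikk

From term 3 onward, concatenate the last term with the second-to-last: ik·k = ikk, ikk·ik = ikkik, …
Continuing: ikkikikkikkik · ikkikikk gives term 7.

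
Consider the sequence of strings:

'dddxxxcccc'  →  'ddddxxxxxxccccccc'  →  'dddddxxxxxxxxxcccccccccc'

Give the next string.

ddddddxxxxxxxxxxxxccccccccccccc

Term n consists of n+2 d's, followed by 3n x's, followed by 3n+1 c's (n = 1, 2, …).
For the next term, n = 4, so the run lengths are 6, 12, 13.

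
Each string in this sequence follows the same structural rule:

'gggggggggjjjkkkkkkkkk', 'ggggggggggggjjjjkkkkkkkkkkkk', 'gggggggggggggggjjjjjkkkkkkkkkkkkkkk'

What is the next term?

Each string has the form g^{3n} j^{n} k^{3n}, where the shown terms are n = 3, 4, 5.
For the next term, n = 6, so the run lengths are 18, 6, 18.

ggggggggggggggggggjjjjjjkkkkkkkkkkkkkkkkkk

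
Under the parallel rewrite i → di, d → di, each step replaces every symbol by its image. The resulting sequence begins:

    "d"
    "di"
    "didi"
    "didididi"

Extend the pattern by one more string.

didididididididi

Expanding didididi: d→di, i→di, d→di, i→di, d→di, i→di, d→di, i→di. Concatenated: di di di di di di di di.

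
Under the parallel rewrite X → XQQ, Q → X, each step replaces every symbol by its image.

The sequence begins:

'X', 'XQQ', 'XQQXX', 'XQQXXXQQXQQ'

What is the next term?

XQQXXXQQXQQXQQXXXQQXX

Rewriting each symbol of XQQXXXQQXQQ: X→XQQ, Q→X, Q→X, X→XQQ, X→XQQ, X→XQQ, Q→X, Q→X, X→XQQ, Q→X, Q→X, which concatenates to XQQ X X XQQ XQQ XQQ X X XQQ X X.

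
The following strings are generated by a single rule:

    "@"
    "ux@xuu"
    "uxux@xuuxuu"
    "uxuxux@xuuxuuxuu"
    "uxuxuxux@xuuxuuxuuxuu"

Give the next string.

uxuxuxuxux@xuuxuuxuuxuuxuu

s(k+1) = ux·s(k)·xuu, so each term gains ux as a prefix and xuu as a suffix.
So the next term is ux·uxuxuxux@xuuxuuxuuxuu·xuu.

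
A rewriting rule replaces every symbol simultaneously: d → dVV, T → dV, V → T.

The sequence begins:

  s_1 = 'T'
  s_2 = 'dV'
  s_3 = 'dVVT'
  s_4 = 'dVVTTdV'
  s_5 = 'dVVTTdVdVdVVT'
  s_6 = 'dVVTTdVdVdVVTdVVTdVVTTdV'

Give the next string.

Applying the rule to each of the 24 symbols of dVVTTdVdVdVVTdVVTdVVTTdV gives the pieces dVV T T dV dV dVV T dVV T dVV T T dV dVV T T dV dVV T T dV dV dVV T, which concatenate to the answer.

dVVTTdVdVdVVTdVVTdVVTTdVdVVTTdVdVVTTdVdVdVVT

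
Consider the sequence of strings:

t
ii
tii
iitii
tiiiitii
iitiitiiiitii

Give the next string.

This is a Fibonacci-style word recurrence s(k) = s(k−2)·s(k−1): e.g. t·ii = tii.
Continuing: tiiiitii · iitiitiiiitii gives term 7.

tiiiitiiiitiitiiiitii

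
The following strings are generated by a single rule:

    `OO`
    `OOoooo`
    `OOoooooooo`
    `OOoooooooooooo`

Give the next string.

The strings grow by a fixed suffix oooo each time.
Applying this once more to OOoooooooooooo:

OOoooooooooooooooo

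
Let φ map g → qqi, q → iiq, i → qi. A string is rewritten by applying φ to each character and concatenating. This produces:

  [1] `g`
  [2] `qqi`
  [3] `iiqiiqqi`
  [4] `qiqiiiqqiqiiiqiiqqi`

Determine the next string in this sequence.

Replace each of the 19 characters of qiqiiiqqiqiiiqiiqqi in place — iiq qi iiq qi qi qi iiq iiq qi iiq qi qi qi iiq qi qi iiq iiq qi — and concatenate.

iiqqiiiqqiqiqiiiqiiqqiiiqqiqiqiiiqqiqiiiqiiqqi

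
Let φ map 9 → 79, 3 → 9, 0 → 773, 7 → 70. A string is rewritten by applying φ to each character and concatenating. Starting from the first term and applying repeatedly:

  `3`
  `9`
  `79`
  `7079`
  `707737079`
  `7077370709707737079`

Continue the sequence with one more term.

70773707097077370773797077370709707737079

φ(7077370709707737079) expands symbol-by-symbol to 70 773 70 70 9 70 773 70 773 79 70 773 70 70 9 70 773 70 79; joining the 19 pieces gives the next term.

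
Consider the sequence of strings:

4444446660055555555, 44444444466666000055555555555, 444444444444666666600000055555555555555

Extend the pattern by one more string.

Reading off run lengths: 4 runs 6, 9, 12; 6 runs 3, 5, 7; 0 runs 2, 4, 6; 5 runs 8, 11, 14 — each is linear in n, where the shown terms are n = 2, 3, 4.
At n = 5 the blocks have lengths 15, 9, 8, 17.

4444444444444446666666660000000055555555555555555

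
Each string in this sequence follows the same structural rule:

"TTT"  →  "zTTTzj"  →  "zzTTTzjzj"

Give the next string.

zzzTTTzjzjzj

s(k+1) = z·s(k)·zj, so each term gains z as a prefix and zj as a suffix.
One more step from zzTTTzjzj gives the answer.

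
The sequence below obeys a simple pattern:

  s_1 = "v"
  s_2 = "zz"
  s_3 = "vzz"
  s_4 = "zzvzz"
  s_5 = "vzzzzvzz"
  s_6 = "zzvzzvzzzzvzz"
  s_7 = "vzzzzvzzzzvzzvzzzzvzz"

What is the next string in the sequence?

zzvzzvzzzzvzzvzzzzvzzzzvzzvzzzzvzz

This is a Fibonacci-style word recurrence s(k) = s(k−2)·s(k−1): e.g. v·zz = vzz.
The next term joins zzvzzvzzzzvzz and vzzzzvzzzzvzzvzzzzvzz.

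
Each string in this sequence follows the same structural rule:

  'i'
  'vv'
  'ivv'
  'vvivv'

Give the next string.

ivvvvivv

This is a Fibonacci-style word recurrence s(k) = s(k−2)·s(k−1): e.g. i·vv = ivv.
The next term joins ivv and vvivv.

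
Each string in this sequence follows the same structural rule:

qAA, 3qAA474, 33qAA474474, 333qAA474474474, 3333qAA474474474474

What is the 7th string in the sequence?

s(k+1) = 3·s(k)·474, so each term gains 3 as a prefix and 474 as a suffix.
From 3333qAA474474474474, 2 further steps: 3333qAA474474474474 → 33333qAA474474474474474 → (answer).

333333qAA474474474474474474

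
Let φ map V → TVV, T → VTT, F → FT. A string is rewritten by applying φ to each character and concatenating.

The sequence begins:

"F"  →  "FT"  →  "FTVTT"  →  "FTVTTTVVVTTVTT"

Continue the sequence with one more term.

Rewriting the 14 symbols of FTVTTTVVVTTVTT one by one yields FT VTT TVV VTT VTT VTT TVV TVV TVV VTT VTT TVV VTT VTT; concatenated:

FTVTTTVVVTTVTTVTTTVVTVVTVVVTTVTTTVVVTTVTT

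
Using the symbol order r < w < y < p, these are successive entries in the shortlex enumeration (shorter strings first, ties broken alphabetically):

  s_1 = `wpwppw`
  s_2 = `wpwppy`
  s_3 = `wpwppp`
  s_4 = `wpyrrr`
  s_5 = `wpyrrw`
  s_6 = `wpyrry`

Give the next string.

wpyrrp

Find the rightmost character of wpyrry below p, bump it to the next letter, and reset everything to its right to r.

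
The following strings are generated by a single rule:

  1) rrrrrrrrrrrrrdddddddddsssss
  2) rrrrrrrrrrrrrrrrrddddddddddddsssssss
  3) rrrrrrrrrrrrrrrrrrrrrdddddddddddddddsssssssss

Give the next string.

rrrrrrrrrrrrrrrrrrrrrrrrrddddddddddddddddddsssssssssss

The n-th term is 4n+1 r's then 3n d's then 2n-1 s's, where the shown terms are n = 3, 4, 5.
At n = 6 the blocks have lengths 25, 18, 11.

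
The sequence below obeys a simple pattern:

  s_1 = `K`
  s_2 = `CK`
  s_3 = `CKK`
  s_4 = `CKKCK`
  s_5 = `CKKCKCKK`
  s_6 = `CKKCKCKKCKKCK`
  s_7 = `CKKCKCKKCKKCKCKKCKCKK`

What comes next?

CKKCKCKKCKKCKCKKCKCKKCKKCKCKKCKKCK

This is a Fibonacci-style word recurrence s(k) = s(k−1)·s(k−2): e.g. CK·K = CKK.
The next term joins CKKCKCKKCKKCKCKKCKCKK and CKKCKCKKCKKCK.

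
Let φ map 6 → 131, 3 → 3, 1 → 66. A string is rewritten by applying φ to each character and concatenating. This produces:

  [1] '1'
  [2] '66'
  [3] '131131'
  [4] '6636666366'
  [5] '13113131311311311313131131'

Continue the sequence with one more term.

Replace each of the 26 characters of 13113131311311311313131131 in place — 66 3 66 66 3 66 3 66 3 66 66 3 66 66 3 66 66 3 66 3 66 3 66 66 3 66 — and concatenate.

663666636636636666366663666636636636666366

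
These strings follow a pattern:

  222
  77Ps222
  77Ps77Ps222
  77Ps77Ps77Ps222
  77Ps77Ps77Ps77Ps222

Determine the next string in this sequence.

Every step adds 77Ps at the front: s(k+1) = 77Ps·s(k).
Applying this once more to 77Ps77Ps77Ps77Ps222:

77Ps77Ps77Ps77Ps77Ps222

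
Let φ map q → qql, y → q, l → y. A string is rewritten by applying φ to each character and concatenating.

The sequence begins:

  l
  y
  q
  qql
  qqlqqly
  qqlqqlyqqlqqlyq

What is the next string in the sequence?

qqlqqlyqqlqqlyqqqlqqlyqqlqqlyqqql

Applying the rule to each of the 15 symbols of qqlqqlyqqlqqlyq gives the pieces qql qql y qql qql y q qql qql y qql qql y q qql, which concatenate to the answer.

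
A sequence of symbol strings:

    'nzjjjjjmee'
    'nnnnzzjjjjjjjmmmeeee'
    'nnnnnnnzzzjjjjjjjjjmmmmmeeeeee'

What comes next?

Reading off run lengths: n runs 1, 4, 7; z runs 1, 2, 3; j runs 5, 7, 9; m runs 1, 3, 5; e runs 2, 4, 6 — each is linear in n (n = 1, 2, …).
At n = 4 the blocks have lengths 10, 4, 11, 7, 8.

nnnnnnnnnnzzzzjjjjjjjjjjjmmmmmmmeeeeeeee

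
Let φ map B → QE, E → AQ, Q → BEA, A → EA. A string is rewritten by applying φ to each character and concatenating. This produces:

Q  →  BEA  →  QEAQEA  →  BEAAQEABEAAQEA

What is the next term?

φ(BEAAQEABEAAQEA) expands symbol-by-symbol to QE AQ EA EA BEA AQ EA QE AQ EA EA BEA AQ EA; joining the 14 pieces gives the next term.

QEAQEAEABEAAQEAQEAQEAEABEAAQEA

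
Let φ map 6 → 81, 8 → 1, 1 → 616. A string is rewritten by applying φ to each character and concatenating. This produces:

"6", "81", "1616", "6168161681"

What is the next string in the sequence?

Rewriting each symbol of 6168161681: 6→81, 1→616, 6→81, 8→1, 1→616, 6→81, 1→616, 6→81, 8→1, 1→616, which concatenates to 81 616 81 1 616 81 616 81 1 616.

8161681161681616811616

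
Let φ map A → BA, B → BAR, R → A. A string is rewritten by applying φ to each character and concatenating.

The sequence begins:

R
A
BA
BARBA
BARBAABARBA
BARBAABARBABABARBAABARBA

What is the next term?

φ(BARBAABARBABABARBAABARBA) expands symbol-by-symbol to BAR BA A BAR BA BA BAR BA A BAR BA BAR BA BAR BA A BAR BA BA BAR BA A BAR BA; joining the 24 pieces gives the next term.

BARBAABARBABABARBAABARBABARBABARBAABARBABABARBAABARBA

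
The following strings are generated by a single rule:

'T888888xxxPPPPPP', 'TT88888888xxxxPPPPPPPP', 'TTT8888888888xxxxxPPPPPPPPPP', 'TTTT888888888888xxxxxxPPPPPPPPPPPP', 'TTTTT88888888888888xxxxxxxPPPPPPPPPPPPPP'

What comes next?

Term n consists of n-1 T's, followed by 2n+2 8's, followed by n+1 x's, followed by 2n+2 P's, where the shown terms are n = 2, 3, 4, 5, 6.
Setting n = 7 gives 6, 16, 8, 16 characters in each block.

TTTTTT8888888888888888xxxxxxxxPPPPPPPPPPPPPPPP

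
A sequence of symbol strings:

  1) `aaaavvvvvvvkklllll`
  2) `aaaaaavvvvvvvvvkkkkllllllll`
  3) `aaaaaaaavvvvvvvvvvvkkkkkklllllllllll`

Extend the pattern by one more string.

aaaaaaaaaavvvvvvvvvvvvvkkkkkkkkllllllllllllll

Each string has the form a^{2n} v^{2n+3} k^{2n-2} l^{3n-1}, where the shown terms are n = 2, 3, 4.
For the next term, n = 5, so the run lengths are 10, 13, 8, 14.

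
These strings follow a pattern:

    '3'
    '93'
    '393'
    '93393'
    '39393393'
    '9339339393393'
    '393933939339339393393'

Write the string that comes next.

9339339393393393933939339339393393

This is a Fibonacci-style word recurrence s(k) = s(k−2)·s(k−1): e.g. 3·93 = 393.
So term 8 is 9339339393393·393933939339339393393.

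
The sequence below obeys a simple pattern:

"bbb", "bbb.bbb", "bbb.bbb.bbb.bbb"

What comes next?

bbb.bbb.bbb.bbb.bbb.bbb.bbb.bbb

Each string is two copies of the previous one joined by '.'.
So the next term is two copies of bbb.bbb.bbb.bbb with '.' between the halves.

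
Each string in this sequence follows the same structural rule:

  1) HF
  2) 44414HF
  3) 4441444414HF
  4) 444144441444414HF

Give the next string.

44414444144441444414HF

Each term is the previous one with 44414 prepended.
So the next term is 44414·444144441444414HF.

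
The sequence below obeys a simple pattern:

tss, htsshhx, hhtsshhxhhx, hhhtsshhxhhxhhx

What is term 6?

hhhhhtsshhxhhxhhxhhxhhx

s(k+1) = h·s(k)·hhx, so each term gains h as a prefix and hhx as a suffix.
From hhhtsshhxhhxhhx, 2 further steps: hhhtsshhxhhxhhx → hhhhtsshhxhhxhhxhhx → (answer).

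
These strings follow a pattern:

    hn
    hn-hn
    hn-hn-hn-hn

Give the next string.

Each string is two copies of the previous one joined by '-'.
So the next term is two copies of hn-hn-hn-hn with '-' between the halves.

hn-hn-hn-hn-hn-hn-hn-hn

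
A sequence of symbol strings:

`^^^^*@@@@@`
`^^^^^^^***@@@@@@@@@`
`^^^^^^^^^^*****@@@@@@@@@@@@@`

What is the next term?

^^^^^^^^^^^^^*******@@@@@@@@@@@@@@@@@

Each string has the form ^^{3n+1} *^{2n-1} @^{4n+1} (n = 1, 2, …).
Setting n = 4 gives 13, 7, 17 characters in each block.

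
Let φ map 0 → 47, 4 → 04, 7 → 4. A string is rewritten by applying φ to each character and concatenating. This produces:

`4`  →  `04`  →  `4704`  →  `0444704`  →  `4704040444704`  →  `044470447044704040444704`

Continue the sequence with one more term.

47040404447040444704044470447044704040444704

φ(044470447044704040444704) expands symbol-by-symbol to 47 04 04 04 4 47 04 04 4 47 04 04 4 47 04 47 04 47 04 04 04 4 47 04; joining the 24 pieces gives the next term.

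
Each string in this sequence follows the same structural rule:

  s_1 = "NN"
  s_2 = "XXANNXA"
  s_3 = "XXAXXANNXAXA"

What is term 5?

XXAXXAXXAXXANNXAXAXAXA

Each term wraps the previous one in XXA on the left and XA on the right.
From XXAXXANNXAXA, 2 further steps: XXAXXANNXAXA → XXAXXAXXANNXAXAXA → (answer).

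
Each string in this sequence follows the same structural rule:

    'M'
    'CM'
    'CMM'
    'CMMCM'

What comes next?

Each term (from the third on) is the previous term followed by the one before it: term 3 = CM·M = CMM.
Continuing: CMMCM · CMM gives term 5.

CMMCMCMM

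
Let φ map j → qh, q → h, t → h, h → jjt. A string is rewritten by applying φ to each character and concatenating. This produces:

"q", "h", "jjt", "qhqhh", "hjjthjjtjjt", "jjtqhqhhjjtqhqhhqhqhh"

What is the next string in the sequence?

Replace each of the 21 characters of jjtqhqhhjjtqhqhhqhqhh in place — qh qh h h jjt h jjt jjt qh qh h h jjt h jjt jjt h jjt h jjt jjt — and concatenate.

qhqhhhjjthjjtjjtqhqhhhjjthjjtjjthjjthjjtjjt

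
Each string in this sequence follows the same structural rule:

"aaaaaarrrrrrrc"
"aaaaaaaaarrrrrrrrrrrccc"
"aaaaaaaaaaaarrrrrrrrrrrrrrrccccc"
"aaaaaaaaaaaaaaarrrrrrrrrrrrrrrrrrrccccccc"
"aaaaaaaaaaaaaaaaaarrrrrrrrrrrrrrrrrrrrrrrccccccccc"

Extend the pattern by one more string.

Term n consists of 3n+3 a's, followed by 4n+3 r's, followed by 2n-1 c's (n = 1, 2, …).
At n = 6 the blocks have lengths 21, 27, 11.

aaaaaaaaaaaaaaaaaaaaarrrrrrrrrrrrrrrrrrrrrrrrrrrccccccccccc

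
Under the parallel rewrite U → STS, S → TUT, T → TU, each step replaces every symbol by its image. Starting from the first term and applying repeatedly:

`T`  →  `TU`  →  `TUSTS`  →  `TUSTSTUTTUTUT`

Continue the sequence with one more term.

TUSTSTUTTUTUTTUSTSTUTUSTSTUSTSTU

Applying the rule to each of the 13 symbols of TUSTSTUTTUTUT gives the pieces TU STS TUT TU TUT TU STS TU TU STS TU STS TU, which concatenate to the answer.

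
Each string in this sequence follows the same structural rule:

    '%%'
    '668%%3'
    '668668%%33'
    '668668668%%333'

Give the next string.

s(k+1) = 668·s(k)·3, so each term gains 668 as a prefix and 3 as a suffix.
So the next term is 668·668668668%%333·3.

668668668668%%3333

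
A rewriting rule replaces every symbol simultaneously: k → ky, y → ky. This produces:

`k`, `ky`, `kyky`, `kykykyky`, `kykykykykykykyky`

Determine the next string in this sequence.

φ(kykykykykykykyky) expands symbol-by-symbol to ky ky ky ky ky ky ky ky ky ky ky ky ky ky ky ky; joining the 16 pieces gives the next term.

kykykykykykykykykykykykykykykyky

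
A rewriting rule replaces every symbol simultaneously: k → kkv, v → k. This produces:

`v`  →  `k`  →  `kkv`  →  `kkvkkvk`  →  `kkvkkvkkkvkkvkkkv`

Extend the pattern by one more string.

φ(kkvkkvkkkvkkvkkkv) expands symbol-by-symbol to kkv kkv k kkv kkv k kkv kkv kkv k kkv kkv k kkv kkv kkv k; joining the 17 pieces gives the next term.

kkvkkvkkkvkkvkkkvkkvkkvkkkvkkvkkkvkkvkkvk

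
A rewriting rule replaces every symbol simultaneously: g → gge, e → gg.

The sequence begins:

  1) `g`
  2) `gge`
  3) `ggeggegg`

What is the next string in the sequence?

ggeggeggggeggeggggegge

Expanding ggeggegg: g→gge, g→gge, e→gg, g→gge, g→gge, e→gg, g→gge, g→gge. Concatenated: gge gge gg gge gge gg gge gge.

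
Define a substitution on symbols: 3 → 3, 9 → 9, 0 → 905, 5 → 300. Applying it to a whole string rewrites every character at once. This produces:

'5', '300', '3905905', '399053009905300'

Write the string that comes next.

3999053003905905999053003905905

φ(399053009905300) expands symbol-by-symbol to 3 9 9 905 300 3 905 905 9 9 905 300 3 905 905; joining the 15 pieces gives the next term.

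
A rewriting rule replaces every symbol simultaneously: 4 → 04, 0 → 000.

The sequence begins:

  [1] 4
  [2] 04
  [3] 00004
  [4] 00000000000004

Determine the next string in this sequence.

00000000000000000000000000000000000000004

Replace each of the 14 characters of 00000000000004 in place — 000 000 000 000 000 000 000 000 000 000 000 000 000 04 — and concatenate.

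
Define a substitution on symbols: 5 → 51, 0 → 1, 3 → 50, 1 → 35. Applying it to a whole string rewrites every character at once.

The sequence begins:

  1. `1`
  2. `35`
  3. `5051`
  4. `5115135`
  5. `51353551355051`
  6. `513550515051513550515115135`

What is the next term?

φ(513550515051513550515115135) expands symbol-by-symbol to 51 35 50 51 51 1 51 35 51 1 51 35 51 35 50 51 51 1 51 35 51 35 35 51 35 50 51; joining the 27 pieces gives the next term.

513550515115135511513551355051511513551353551355051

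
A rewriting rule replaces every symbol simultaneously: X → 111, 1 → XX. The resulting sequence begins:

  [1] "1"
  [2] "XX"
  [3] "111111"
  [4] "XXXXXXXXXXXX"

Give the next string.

Expanding XXXXXXXXXXXX: X→111, X→111, X→111, X→111, X→111, X→111, X→111, X→111, X→111, X→111, X→111, X→111. Concatenated: 111 111 111 111 111 111 111 111 111 111 111 111.

111111111111111111111111111111111111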